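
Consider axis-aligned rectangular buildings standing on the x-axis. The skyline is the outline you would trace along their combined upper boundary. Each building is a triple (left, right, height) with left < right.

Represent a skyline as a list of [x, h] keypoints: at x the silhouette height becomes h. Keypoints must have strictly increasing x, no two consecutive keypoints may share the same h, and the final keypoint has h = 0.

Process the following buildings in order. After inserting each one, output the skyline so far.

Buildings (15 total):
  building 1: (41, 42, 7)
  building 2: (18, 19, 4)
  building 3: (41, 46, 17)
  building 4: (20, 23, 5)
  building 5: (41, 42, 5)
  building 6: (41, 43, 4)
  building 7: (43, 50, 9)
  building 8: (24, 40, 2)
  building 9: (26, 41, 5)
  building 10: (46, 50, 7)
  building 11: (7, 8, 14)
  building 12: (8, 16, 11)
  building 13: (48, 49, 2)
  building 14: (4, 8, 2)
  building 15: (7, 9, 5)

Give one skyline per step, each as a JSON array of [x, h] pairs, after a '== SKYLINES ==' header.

== SKYLINES ==
[[41,7],[42,0]]
[[18,4],[19,0],[41,7],[42,0]]
[[18,4],[19,0],[41,17],[46,0]]
[[18,4],[19,0],[20,5],[23,0],[41,17],[46,0]]
[[18,4],[19,0],[20,5],[23,0],[41,17],[46,0]]
[[18,4],[19,0],[20,5],[23,0],[41,17],[46,0]]
[[18,4],[19,0],[20,5],[23,0],[41,17],[46,9],[50,0]]
[[18,4],[19,0],[20,5],[23,0],[24,2],[40,0],[41,17],[46,9],[50,0]]
[[18,4],[19,0],[20,5],[23,0],[24,2],[26,5],[41,17],[46,9],[50,0]]
[[18,4],[19,0],[20,5],[23,0],[24,2],[26,5],[41,17],[46,9],[50,0]]
[[7,14],[8,0],[18,4],[19,0],[20,5],[23,0],[24,2],[26,5],[41,17],[46,9],[50,0]]
[[7,14],[8,11],[16,0],[18,4],[19,0],[20,5],[23,0],[24,2],[26,5],[41,17],[46,9],[50,0]]
[[7,14],[8,11],[16,0],[18,4],[19,0],[20,5],[23,0],[24,2],[26,5],[41,17],[46,9],[50,0]]
[[4,2],[7,14],[8,11],[16,0],[18,4],[19,0],[20,5],[23,0],[24,2],[26,5],[41,17],[46,9],[50,0]]
[[4,2],[7,14],[8,11],[16,0],[18,4],[19,0],[20,5],[23,0],[24,2],[26,5],[41,17],[46,9],[50,0]]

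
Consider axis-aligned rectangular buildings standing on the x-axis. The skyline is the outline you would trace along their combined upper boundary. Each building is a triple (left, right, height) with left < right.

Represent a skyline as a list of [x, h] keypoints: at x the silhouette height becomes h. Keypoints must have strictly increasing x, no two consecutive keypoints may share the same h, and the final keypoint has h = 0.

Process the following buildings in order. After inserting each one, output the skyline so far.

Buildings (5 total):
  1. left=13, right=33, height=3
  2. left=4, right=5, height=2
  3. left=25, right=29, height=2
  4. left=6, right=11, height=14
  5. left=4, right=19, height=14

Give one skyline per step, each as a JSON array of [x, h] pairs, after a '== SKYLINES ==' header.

== SKYLINES ==
[[13,3],[33,0]]
[[4,2],[5,0],[13,3],[33,0]]
[[4,2],[5,0],[13,3],[33,0]]
[[4,2],[5,0],[6,14],[11,0],[13,3],[33,0]]
[[4,14],[19,3],[33,0]]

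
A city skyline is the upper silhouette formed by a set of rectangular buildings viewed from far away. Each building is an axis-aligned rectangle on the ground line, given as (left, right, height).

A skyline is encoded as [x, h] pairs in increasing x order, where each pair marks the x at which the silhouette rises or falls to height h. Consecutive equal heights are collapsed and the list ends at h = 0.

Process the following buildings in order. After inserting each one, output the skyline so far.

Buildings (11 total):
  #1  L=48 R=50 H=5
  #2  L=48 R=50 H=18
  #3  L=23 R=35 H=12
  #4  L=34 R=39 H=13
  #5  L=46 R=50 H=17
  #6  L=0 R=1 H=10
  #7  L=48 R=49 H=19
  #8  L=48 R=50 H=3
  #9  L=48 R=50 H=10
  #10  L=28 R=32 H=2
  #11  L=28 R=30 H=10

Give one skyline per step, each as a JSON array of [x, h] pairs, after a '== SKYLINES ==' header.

== SKYLINES ==
[[48,5],[50,0]]
[[48,18],[50,0]]
[[23,12],[35,0],[48,18],[50,0]]
[[23,12],[34,13],[39,0],[48,18],[50,0]]
[[23,12],[34,13],[39,0],[46,17],[48,18],[50,0]]
[[0,10],[1,0],[23,12],[34,13],[39,0],[46,17],[48,18],[50,0]]
[[0,10],[1,0],[23,12],[34,13],[39,0],[46,17],[48,19],[49,18],[50,0]]
[[0,10],[1,0],[23,12],[34,13],[39,0],[46,17],[48,19],[49,18],[50,0]]
[[0,10],[1,0],[23,12],[34,13],[39,0],[46,17],[48,19],[49,18],[50,0]]
[[0,10],[1,0],[23,12],[34,13],[39,0],[46,17],[48,19],[49,18],[50,0]]
[[0,10],[1,0],[23,12],[34,13],[39,0],[46,17],[48,19],[49,18],[50,0]]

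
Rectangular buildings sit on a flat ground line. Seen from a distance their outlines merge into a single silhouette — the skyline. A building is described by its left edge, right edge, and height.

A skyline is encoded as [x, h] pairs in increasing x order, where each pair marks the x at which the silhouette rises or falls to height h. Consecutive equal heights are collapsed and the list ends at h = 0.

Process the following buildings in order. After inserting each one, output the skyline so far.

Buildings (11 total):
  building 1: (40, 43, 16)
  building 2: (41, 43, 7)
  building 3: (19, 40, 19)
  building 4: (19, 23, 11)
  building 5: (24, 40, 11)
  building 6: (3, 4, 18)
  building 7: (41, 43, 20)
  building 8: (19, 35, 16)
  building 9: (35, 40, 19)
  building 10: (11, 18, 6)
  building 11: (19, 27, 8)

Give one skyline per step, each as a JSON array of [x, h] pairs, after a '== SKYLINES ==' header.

== SKYLINES ==
[[40,16],[43,0]]
[[40,16],[43,0]]
[[19,19],[40,16],[43,0]]
[[19,19],[40,16],[43,0]]
[[19,19],[40,16],[43,0]]
[[3,18],[4,0],[19,19],[40,16],[43,0]]
[[3,18],[4,0],[19,19],[40,16],[41,20],[43,0]]
[[3,18],[4,0],[19,19],[40,16],[41,20],[43,0]]
[[3,18],[4,0],[19,19],[40,16],[41,20],[43,0]]
[[3,18],[4,0],[11,6],[18,0],[19,19],[40,16],[41,20],[43,0]]
[[3,18],[4,0],[11,6],[18,0],[19,19],[40,16],[41,20],[43,0]]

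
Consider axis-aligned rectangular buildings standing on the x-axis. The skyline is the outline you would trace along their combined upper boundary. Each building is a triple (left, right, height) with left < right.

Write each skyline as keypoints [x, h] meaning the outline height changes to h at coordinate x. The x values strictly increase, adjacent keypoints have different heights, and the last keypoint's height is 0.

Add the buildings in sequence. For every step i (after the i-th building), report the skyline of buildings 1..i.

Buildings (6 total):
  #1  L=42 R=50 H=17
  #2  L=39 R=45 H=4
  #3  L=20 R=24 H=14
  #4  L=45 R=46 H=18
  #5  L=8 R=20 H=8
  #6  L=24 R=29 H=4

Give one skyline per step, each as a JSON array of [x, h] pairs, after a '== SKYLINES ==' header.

== SKYLINES ==
[[42,17],[50,0]]
[[39,4],[42,17],[50,0]]
[[20,14],[24,0],[39,4],[42,17],[50,0]]
[[20,14],[24,0],[39,4],[42,17],[45,18],[46,17],[50,0]]
[[8,8],[20,14],[24,0],[39,4],[42,17],[45,18],[46,17],[50,0]]
[[8,8],[20,14],[24,4],[29,0],[39,4],[42,17],[45,18],[46,17],[50,0]]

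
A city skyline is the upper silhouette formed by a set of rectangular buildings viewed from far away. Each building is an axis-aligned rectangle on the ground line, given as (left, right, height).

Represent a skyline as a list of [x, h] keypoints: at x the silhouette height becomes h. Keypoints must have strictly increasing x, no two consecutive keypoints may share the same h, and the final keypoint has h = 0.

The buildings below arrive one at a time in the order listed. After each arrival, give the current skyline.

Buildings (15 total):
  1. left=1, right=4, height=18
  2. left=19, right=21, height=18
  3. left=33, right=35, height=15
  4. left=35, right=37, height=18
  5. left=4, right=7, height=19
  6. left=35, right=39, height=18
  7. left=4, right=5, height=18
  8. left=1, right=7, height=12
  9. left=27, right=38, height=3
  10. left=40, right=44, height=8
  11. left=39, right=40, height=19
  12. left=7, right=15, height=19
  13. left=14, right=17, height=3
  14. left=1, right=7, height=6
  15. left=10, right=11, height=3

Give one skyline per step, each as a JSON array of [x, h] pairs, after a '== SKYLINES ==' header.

== SKYLINES ==
[[1,18],[4,0]]
[[1,18],[4,0],[19,18],[21,0]]
[[1,18],[4,0],[19,18],[21,0],[33,15],[35,0]]
[[1,18],[4,0],[19,18],[21,0],[33,15],[35,18],[37,0]]
[[1,18],[4,19],[7,0],[19,18],[21,0],[33,15],[35,18],[37,0]]
[[1,18],[4,19],[7,0],[19,18],[21,0],[33,15],[35,18],[39,0]]
[[1,18],[4,19],[7,0],[19,18],[21,0],[33,15],[35,18],[39,0]]
[[1,18],[4,19],[7,0],[19,18],[21,0],[33,15],[35,18],[39,0]]
[[1,18],[4,19],[7,0],[19,18],[21,0],[27,3],[33,15],[35,18],[39,0]]
[[1,18],[4,19],[7,0],[19,18],[21,0],[27,3],[33,15],[35,18],[39,0],[40,8],[44,0]]
[[1,18],[4,19],[7,0],[19,18],[21,0],[27,3],[33,15],[35,18],[39,19],[40,8],[44,0]]
[[1,18],[4,19],[15,0],[19,18],[21,0],[27,3],[33,15],[35,18],[39,19],[40,8],[44,0]]
[[1,18],[4,19],[15,3],[17,0],[19,18],[21,0],[27,3],[33,15],[35,18],[39,19],[40,8],[44,0]]
[[1,18],[4,19],[15,3],[17,0],[19,18],[21,0],[27,3],[33,15],[35,18],[39,19],[40,8],[44,0]]
[[1,18],[4,19],[15,3],[17,0],[19,18],[21,0],[27,3],[33,15],[35,18],[39,19],[40,8],[44,0]]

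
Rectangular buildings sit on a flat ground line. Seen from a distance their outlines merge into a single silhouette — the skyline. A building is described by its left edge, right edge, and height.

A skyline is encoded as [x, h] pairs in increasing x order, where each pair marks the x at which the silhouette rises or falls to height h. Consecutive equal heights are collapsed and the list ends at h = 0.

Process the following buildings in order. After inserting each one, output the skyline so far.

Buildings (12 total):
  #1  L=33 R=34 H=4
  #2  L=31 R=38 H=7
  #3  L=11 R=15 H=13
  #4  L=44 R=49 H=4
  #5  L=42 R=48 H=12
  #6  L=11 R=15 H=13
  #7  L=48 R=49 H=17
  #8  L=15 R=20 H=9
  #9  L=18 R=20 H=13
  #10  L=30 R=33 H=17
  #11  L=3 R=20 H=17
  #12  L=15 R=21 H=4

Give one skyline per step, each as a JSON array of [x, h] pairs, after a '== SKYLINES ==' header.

== SKYLINES ==
[[33,4],[34,0]]
[[31,7],[38,0]]
[[11,13],[15,0],[31,7],[38,0]]
[[11,13],[15,0],[31,7],[38,0],[44,4],[49,0]]
[[11,13],[15,0],[31,7],[38,0],[42,12],[48,4],[49,0]]
[[11,13],[15,0],[31,7],[38,0],[42,12],[48,4],[49,0]]
[[11,13],[15,0],[31,7],[38,0],[42,12],[48,17],[49,0]]
[[11,13],[15,9],[20,0],[31,7],[38,0],[42,12],[48,17],[49,0]]
[[11,13],[15,9],[18,13],[20,0],[31,7],[38,0],[42,12],[48,17],[49,0]]
[[11,13],[15,9],[18,13],[20,0],[30,17],[33,7],[38,0],[42,12],[48,17],[49,0]]
[[3,17],[20,0],[30,17],[33,7],[38,0],[42,12],[48,17],[49,0]]
[[3,17],[20,4],[21,0],[30,17],[33,7],[38,0],[42,12],[48,17],[49,0]]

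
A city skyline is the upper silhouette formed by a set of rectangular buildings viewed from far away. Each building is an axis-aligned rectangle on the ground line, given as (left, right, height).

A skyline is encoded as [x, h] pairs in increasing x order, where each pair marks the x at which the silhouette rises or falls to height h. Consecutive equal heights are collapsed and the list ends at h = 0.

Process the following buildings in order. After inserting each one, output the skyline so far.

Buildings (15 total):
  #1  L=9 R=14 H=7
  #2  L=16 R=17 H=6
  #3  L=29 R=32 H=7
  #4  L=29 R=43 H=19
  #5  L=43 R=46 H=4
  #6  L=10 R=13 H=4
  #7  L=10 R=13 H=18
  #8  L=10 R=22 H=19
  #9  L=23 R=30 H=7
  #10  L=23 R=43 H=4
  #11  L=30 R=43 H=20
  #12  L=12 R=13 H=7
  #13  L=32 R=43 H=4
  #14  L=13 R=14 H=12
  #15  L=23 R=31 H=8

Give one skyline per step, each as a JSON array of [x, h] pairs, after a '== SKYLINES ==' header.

== SKYLINES ==
[[9,7],[14,0]]
[[9,7],[14,0],[16,6],[17,0]]
[[9,7],[14,0],[16,6],[17,0],[29,7],[32,0]]
[[9,7],[14,0],[16,6],[17,0],[29,19],[43,0]]
[[9,7],[14,0],[16,6],[17,0],[29,19],[43,4],[46,0]]
[[9,7],[14,0],[16,6],[17,0],[29,19],[43,4],[46,0]]
[[9,7],[10,18],[13,7],[14,0],[16,6],[17,0],[29,19],[43,4],[46,0]]
[[9,7],[10,19],[22,0],[29,19],[43,4],[46,0]]
[[9,7],[10,19],[22,0],[23,7],[29,19],[43,4],[46,0]]
[[9,7],[10,19],[22,0],[23,7],[29,19],[43,4],[46,0]]
[[9,7],[10,19],[22,0],[23,7],[29,19],[30,20],[43,4],[46,0]]
[[9,7],[10,19],[22,0],[23,7],[29,19],[30,20],[43,4],[46,0]]
[[9,7],[10,19],[22,0],[23,7],[29,19],[30,20],[43,4],[46,0]]
[[9,7],[10,19],[22,0],[23,7],[29,19],[30,20],[43,4],[46,0]]
[[9,7],[10,19],[22,0],[23,8],[29,19],[30,20],[43,4],[46,0]]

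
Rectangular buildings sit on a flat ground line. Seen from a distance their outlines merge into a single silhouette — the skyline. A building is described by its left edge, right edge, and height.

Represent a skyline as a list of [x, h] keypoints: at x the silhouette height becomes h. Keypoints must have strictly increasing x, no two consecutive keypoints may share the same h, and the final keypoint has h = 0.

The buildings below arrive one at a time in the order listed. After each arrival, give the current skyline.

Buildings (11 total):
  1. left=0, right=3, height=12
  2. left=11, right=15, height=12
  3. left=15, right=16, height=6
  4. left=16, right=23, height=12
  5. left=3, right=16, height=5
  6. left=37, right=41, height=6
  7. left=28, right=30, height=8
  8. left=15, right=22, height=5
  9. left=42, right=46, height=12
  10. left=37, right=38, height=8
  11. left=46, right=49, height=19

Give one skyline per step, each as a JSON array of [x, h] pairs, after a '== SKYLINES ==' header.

== SKYLINES ==
[[0,12],[3,0]]
[[0,12],[3,0],[11,12],[15,0]]
[[0,12],[3,0],[11,12],[15,6],[16,0]]
[[0,12],[3,0],[11,12],[15,6],[16,12],[23,0]]
[[0,12],[3,5],[11,12],[15,6],[16,12],[23,0]]
[[0,12],[3,5],[11,12],[15,6],[16,12],[23,0],[37,6],[41,0]]
[[0,12],[3,5],[11,12],[15,6],[16,12],[23,0],[28,8],[30,0],[37,6],[41,0]]
[[0,12],[3,5],[11,12],[15,6],[16,12],[23,0],[28,8],[30,0],[37,6],[41,0]]
[[0,12],[3,5],[11,12],[15,6],[16,12],[23,0],[28,8],[30,0],[37,6],[41,0],[42,12],[46,0]]
[[0,12],[3,5],[11,12],[15,6],[16,12],[23,0],[28,8],[30,0],[37,8],[38,6],[41,0],[42,12],[46,0]]
[[0,12],[3,5],[11,12],[15,6],[16,12],[23,0],[28,8],[30,0],[37,8],[38,6],[41,0],[42,12],[46,19],[49,0]]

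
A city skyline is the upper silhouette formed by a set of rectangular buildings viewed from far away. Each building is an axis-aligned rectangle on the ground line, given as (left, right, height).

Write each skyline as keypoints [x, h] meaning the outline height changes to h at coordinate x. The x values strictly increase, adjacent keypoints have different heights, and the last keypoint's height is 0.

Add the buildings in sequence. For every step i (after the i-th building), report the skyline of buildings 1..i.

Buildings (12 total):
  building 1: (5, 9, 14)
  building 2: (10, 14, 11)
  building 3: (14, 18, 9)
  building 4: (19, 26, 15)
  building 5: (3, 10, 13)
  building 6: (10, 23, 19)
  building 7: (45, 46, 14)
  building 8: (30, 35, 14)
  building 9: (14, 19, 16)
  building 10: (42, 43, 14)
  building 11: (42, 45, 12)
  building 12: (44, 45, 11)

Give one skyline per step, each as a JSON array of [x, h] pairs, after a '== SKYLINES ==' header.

== SKYLINES ==
[[5,14],[9,0]]
[[5,14],[9,0],[10,11],[14,0]]
[[5,14],[9,0],[10,11],[14,9],[18,0]]
[[5,14],[9,0],[10,11],[14,9],[18,0],[19,15],[26,0]]
[[3,13],[5,14],[9,13],[10,11],[14,9],[18,0],[19,15],[26,0]]
[[3,13],[5,14],[9,13],[10,19],[23,15],[26,0]]
[[3,13],[5,14],[9,13],[10,19],[23,15],[26,0],[45,14],[46,0]]
[[3,13],[5,14],[9,13],[10,19],[23,15],[26,0],[30,14],[35,0],[45,14],[46,0]]
[[3,13],[5,14],[9,13],[10,19],[23,15],[26,0],[30,14],[35,0],[45,14],[46,0]]
[[3,13],[5,14],[9,13],[10,19],[23,15],[26,0],[30,14],[35,0],[42,14],[43,0],[45,14],[46,0]]
[[3,13],[5,14],[9,13],[10,19],[23,15],[26,0],[30,14],[35,0],[42,14],[43,12],[45,14],[46,0]]
[[3,13],[5,14],[9,13],[10,19],[23,15],[26,0],[30,14],[35,0],[42,14],[43,12],[45,14],[46,0]]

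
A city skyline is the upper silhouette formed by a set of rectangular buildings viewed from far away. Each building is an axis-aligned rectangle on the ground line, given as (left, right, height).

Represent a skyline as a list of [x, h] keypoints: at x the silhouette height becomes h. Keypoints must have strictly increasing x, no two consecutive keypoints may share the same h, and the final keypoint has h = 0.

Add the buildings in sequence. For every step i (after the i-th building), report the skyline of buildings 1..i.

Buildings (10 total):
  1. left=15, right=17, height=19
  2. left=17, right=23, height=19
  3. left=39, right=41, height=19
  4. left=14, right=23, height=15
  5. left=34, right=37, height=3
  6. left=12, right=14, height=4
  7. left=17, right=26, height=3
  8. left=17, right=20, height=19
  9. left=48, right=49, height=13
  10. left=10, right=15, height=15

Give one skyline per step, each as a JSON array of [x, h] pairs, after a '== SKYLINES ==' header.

== SKYLINES ==
[[15,19],[17,0]]
[[15,19],[23,0]]
[[15,19],[23,0],[39,19],[41,0]]
[[14,15],[15,19],[23,0],[39,19],[41,0]]
[[14,15],[15,19],[23,0],[34,3],[37,0],[39,19],[41,0]]
[[12,4],[14,15],[15,19],[23,0],[34,3],[37,0],[39,19],[41,0]]
[[12,4],[14,15],[15,19],[23,3],[26,0],[34,3],[37,0],[39,19],[41,0]]
[[12,4],[14,15],[15,19],[23,3],[26,0],[34,3],[37,0],[39,19],[41,0]]
[[12,4],[14,15],[15,19],[23,3],[26,0],[34,3],[37,0],[39,19],[41,0],[48,13],[49,0]]
[[10,15],[15,19],[23,3],[26,0],[34,3],[37,0],[39,19],[41,0],[48,13],[49,0]]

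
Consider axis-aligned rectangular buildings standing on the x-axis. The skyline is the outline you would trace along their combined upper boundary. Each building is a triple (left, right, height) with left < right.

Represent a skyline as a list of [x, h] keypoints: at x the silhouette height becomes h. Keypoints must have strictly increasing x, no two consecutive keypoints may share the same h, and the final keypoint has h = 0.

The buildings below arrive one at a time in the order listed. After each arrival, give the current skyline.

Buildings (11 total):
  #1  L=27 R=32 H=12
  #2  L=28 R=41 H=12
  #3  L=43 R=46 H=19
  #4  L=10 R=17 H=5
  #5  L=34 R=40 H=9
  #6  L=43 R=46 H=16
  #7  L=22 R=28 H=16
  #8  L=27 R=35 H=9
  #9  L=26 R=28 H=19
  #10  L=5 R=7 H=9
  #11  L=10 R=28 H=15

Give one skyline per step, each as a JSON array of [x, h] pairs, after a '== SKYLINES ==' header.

== SKYLINES ==
[[27,12],[32,0]]
[[27,12],[41,0]]
[[27,12],[41,0],[43,19],[46,0]]
[[10,5],[17,0],[27,12],[41,0],[43,19],[46,0]]
[[10,5],[17,0],[27,12],[41,0],[43,19],[46,0]]
[[10,5],[17,0],[27,12],[41,0],[43,19],[46,0]]
[[10,5],[17,0],[22,16],[28,12],[41,0],[43,19],[46,0]]
[[10,5],[17,0],[22,16],[28,12],[41,0],[43,19],[46,0]]
[[10,5],[17,0],[22,16],[26,19],[28,12],[41,0],[43,19],[46,0]]
[[5,9],[7,0],[10,5],[17,0],[22,16],[26,19],[28,12],[41,0],[43,19],[46,0]]
[[5,9],[7,0],[10,15],[22,16],[26,19],[28,12],[41,0],[43,19],[46,0]]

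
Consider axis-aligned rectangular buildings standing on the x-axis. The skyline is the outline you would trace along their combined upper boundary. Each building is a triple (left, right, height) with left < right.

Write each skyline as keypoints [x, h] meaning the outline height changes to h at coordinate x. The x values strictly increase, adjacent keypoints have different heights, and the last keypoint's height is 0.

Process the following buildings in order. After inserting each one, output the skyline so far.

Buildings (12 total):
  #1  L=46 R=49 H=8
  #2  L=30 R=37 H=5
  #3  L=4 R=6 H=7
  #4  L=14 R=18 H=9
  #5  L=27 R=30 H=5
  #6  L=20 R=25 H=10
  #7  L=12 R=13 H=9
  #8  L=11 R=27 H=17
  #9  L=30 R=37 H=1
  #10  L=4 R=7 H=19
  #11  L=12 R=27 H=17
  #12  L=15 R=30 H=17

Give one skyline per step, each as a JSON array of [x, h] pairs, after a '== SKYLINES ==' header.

== SKYLINES ==
[[46,8],[49,0]]
[[30,5],[37,0],[46,8],[49,0]]
[[4,7],[6,0],[30,5],[37,0],[46,8],[49,0]]
[[4,7],[6,0],[14,9],[18,0],[30,5],[37,0],[46,8],[49,0]]
[[4,7],[6,0],[14,9],[18,0],[27,5],[37,0],[46,8],[49,0]]
[[4,7],[6,0],[14,9],[18,0],[20,10],[25,0],[27,5],[37,0],[46,8],[49,0]]
[[4,7],[6,0],[12,9],[13,0],[14,9],[18,0],[20,10],[25,0],[27,5],[37,0],[46,8],[49,0]]
[[4,7],[6,0],[11,17],[27,5],[37,0],[46,8],[49,0]]
[[4,7],[6,0],[11,17],[27,5],[37,0],[46,8],[49,0]]
[[4,19],[7,0],[11,17],[27,5],[37,0],[46,8],[49,0]]
[[4,19],[7,0],[11,17],[27,5],[37,0],[46,8],[49,0]]
[[4,19],[7,0],[11,17],[30,5],[37,0],[46,8],[49,0]]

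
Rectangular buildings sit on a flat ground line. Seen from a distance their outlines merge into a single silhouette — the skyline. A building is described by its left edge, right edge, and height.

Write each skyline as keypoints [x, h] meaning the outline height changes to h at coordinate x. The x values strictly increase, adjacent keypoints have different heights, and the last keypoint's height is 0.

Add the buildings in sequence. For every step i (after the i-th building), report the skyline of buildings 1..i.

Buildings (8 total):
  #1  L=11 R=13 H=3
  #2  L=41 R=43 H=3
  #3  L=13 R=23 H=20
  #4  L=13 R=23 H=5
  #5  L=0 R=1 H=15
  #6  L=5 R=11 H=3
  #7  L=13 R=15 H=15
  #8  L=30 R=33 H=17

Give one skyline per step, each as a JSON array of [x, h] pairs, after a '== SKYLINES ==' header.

== SKYLINES ==
[[11,3],[13,0]]
[[11,3],[13,0],[41,3],[43,0]]
[[11,3],[13,20],[23,0],[41,3],[43,0]]
[[11,3],[13,20],[23,0],[41,3],[43,0]]
[[0,15],[1,0],[11,3],[13,20],[23,0],[41,3],[43,0]]
[[0,15],[1,0],[5,3],[13,20],[23,0],[41,3],[43,0]]
[[0,15],[1,0],[5,3],[13,20],[23,0],[41,3],[43,0]]
[[0,15],[1,0],[5,3],[13,20],[23,0],[30,17],[33,0],[41,3],[43,0]]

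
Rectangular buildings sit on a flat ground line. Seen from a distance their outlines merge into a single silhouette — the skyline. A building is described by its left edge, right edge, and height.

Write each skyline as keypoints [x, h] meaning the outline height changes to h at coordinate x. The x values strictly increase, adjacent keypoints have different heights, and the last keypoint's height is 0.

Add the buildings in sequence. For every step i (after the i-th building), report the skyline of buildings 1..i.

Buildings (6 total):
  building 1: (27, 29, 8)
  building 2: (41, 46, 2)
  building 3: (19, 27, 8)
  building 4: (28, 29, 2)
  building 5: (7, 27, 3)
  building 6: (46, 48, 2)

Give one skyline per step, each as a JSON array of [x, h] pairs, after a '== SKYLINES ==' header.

== SKYLINES ==
[[27,8],[29,0]]
[[27,8],[29,0],[41,2],[46,0]]
[[19,8],[29,0],[41,2],[46,0]]
[[19,8],[29,0],[41,2],[46,0]]
[[7,3],[19,8],[29,0],[41,2],[46,0]]
[[7,3],[19,8],[29,0],[41,2],[48,0]]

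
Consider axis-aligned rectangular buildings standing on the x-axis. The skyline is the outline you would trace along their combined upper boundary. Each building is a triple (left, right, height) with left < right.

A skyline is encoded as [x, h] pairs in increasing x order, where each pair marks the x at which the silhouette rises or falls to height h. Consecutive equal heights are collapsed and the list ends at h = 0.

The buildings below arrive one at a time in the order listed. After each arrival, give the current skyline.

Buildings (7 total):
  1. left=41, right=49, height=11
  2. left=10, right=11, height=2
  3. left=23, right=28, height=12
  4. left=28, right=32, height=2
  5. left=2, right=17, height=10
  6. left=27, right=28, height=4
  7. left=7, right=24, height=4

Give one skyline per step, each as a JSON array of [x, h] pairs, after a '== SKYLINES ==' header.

== SKYLINES ==
[[41,11],[49,0]]
[[10,2],[11,0],[41,11],[49,0]]
[[10,2],[11,0],[23,12],[28,0],[41,11],[49,0]]
[[10,2],[11,0],[23,12],[28,2],[32,0],[41,11],[49,0]]
[[2,10],[17,0],[23,12],[28,2],[32,0],[41,11],[49,0]]
[[2,10],[17,0],[23,12],[28,2],[32,0],[41,11],[49,0]]
[[2,10],[17,4],[23,12],[28,2],[32,0],[41,11],[49,0]]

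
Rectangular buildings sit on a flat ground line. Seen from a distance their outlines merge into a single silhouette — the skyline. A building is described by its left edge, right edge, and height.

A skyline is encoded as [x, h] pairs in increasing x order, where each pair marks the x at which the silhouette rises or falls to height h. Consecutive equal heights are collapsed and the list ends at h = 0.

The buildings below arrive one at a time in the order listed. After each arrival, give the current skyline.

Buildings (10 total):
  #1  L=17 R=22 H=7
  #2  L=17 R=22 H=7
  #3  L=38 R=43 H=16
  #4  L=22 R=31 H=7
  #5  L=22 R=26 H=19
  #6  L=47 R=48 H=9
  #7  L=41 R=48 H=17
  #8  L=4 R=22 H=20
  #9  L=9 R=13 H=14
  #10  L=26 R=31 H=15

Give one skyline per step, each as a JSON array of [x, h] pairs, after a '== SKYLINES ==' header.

== SKYLINES ==
[[17,7],[22,0]]
[[17,7],[22,0]]
[[17,7],[22,0],[38,16],[43,0]]
[[17,7],[31,0],[38,16],[43,0]]
[[17,7],[22,19],[26,7],[31,0],[38,16],[43,0]]
[[17,7],[22,19],[26,7],[31,0],[38,16],[43,0],[47,9],[48,0]]
[[17,7],[22,19],[26,7],[31,0],[38,16],[41,17],[48,0]]
[[4,20],[22,19],[26,7],[31,0],[38,16],[41,17],[48,0]]
[[4,20],[22,19],[26,7],[31,0],[38,16],[41,17],[48,0]]
[[4,20],[22,19],[26,15],[31,0],[38,16],[41,17],[48,0]]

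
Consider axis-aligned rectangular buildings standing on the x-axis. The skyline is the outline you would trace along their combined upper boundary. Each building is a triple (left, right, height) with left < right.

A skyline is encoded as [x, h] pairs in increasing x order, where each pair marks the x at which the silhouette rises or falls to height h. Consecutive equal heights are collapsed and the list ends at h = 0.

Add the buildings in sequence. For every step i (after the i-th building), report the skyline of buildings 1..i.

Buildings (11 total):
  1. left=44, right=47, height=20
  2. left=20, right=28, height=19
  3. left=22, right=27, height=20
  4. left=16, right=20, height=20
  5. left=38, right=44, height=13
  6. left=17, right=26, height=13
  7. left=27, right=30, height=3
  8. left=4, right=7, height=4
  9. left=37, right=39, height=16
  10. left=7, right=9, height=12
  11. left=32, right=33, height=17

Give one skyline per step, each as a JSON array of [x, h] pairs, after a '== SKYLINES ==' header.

== SKYLINES ==
[[44,20],[47,0]]
[[20,19],[28,0],[44,20],[47,0]]
[[20,19],[22,20],[27,19],[28,0],[44,20],[47,0]]
[[16,20],[20,19],[22,20],[27,19],[28,0],[44,20],[47,0]]
[[16,20],[20,19],[22,20],[27,19],[28,0],[38,13],[44,20],[47,0]]
[[16,20],[20,19],[22,20],[27,19],[28,0],[38,13],[44,20],[47,0]]
[[16,20],[20,19],[22,20],[27,19],[28,3],[30,0],[38,13],[44,20],[47,0]]
[[4,4],[7,0],[16,20],[20,19],[22,20],[27,19],[28,3],[30,0],[38,13],[44,20],[47,0]]
[[4,4],[7,0],[16,20],[20,19],[22,20],[27,19],[28,3],[30,0],[37,16],[39,13],[44,20],[47,0]]
[[4,4],[7,12],[9,0],[16,20],[20,19],[22,20],[27,19],[28,3],[30,0],[37,16],[39,13],[44,20],[47,0]]
[[4,4],[7,12],[9,0],[16,20],[20,19],[22,20],[27,19],[28,3],[30,0],[32,17],[33,0],[37,16],[39,13],[44,20],[47,0]]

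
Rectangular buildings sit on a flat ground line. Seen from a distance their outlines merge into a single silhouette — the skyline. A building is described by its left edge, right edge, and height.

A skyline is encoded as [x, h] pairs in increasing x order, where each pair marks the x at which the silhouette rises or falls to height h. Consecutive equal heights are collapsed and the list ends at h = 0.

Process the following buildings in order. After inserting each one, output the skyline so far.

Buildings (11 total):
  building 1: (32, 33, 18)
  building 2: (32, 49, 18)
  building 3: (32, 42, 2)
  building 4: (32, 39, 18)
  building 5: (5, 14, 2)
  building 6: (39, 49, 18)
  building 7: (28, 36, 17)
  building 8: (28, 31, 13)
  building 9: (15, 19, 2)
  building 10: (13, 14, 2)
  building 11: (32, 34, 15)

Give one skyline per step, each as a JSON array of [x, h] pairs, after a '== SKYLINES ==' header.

== SKYLINES ==
[[32,18],[33,0]]
[[32,18],[49,0]]
[[32,18],[49,0]]
[[32,18],[49,0]]
[[5,2],[14,0],[32,18],[49,0]]
[[5,2],[14,0],[32,18],[49,0]]
[[5,2],[14,0],[28,17],[32,18],[49,0]]
[[5,2],[14,0],[28,17],[32,18],[49,0]]
[[5,2],[14,0],[15,2],[19,0],[28,17],[32,18],[49,0]]
[[5,2],[14,0],[15,2],[19,0],[28,17],[32,18],[49,0]]
[[5,2],[14,0],[15,2],[19,0],[28,17],[32,18],[49,0]]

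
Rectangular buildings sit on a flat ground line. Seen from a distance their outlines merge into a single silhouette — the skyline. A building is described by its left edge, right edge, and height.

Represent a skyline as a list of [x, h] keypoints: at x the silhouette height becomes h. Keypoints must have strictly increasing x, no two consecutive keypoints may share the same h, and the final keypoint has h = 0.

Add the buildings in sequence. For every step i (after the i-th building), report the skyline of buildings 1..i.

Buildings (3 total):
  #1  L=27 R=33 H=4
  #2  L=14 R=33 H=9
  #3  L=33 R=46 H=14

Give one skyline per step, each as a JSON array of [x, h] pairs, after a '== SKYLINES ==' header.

== SKYLINES ==
[[27,4],[33,0]]
[[14,9],[33,0]]
[[14,9],[33,14],[46,0]]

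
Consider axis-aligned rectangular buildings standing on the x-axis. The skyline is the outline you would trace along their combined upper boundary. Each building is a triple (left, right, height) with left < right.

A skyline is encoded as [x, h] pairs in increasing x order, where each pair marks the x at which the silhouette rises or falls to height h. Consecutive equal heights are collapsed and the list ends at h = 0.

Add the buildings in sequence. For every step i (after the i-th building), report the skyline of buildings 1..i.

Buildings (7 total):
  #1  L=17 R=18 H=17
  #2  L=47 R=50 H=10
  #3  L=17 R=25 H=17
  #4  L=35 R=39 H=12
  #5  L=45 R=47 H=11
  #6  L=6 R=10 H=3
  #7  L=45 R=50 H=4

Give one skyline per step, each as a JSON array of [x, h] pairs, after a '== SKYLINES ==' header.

== SKYLINES ==
[[17,17],[18,0]]
[[17,17],[18,0],[47,10],[50,0]]
[[17,17],[25,0],[47,10],[50,0]]
[[17,17],[25,0],[35,12],[39,0],[47,10],[50,0]]
[[17,17],[25,0],[35,12],[39,0],[45,11],[47,10],[50,0]]
[[6,3],[10,0],[17,17],[25,0],[35,12],[39,0],[45,11],[47,10],[50,0]]
[[6,3],[10,0],[17,17],[25,0],[35,12],[39,0],[45,11],[47,10],[50,0]]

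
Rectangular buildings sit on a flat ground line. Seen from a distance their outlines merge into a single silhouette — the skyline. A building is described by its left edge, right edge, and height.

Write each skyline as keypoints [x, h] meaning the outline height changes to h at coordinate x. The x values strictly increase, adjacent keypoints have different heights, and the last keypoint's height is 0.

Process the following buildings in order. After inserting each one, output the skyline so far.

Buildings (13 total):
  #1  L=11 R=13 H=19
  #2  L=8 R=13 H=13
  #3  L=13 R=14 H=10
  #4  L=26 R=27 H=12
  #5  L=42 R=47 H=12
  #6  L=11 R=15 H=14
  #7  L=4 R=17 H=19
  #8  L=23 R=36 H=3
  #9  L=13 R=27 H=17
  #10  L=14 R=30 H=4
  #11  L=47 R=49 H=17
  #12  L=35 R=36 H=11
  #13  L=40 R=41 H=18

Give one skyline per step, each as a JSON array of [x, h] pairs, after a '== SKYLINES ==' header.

== SKYLINES ==
[[11,19],[13,0]]
[[8,13],[11,19],[13,0]]
[[8,13],[11,19],[13,10],[14,0]]
[[8,13],[11,19],[13,10],[14,0],[26,12],[27,0]]
[[8,13],[11,19],[13,10],[14,0],[26,12],[27,0],[42,12],[47,0]]
[[8,13],[11,19],[13,14],[15,0],[26,12],[27,0],[42,12],[47,0]]
[[4,19],[17,0],[26,12],[27,0],[42,12],[47,0]]
[[4,19],[17,0],[23,3],[26,12],[27,3],[36,0],[42,12],[47,0]]
[[4,19],[17,17],[27,3],[36,0],[42,12],[47,0]]
[[4,19],[17,17],[27,4],[30,3],[36,0],[42,12],[47,0]]
[[4,19],[17,17],[27,4],[30,3],[36,0],[42,12],[47,17],[49,0]]
[[4,19],[17,17],[27,4],[30,3],[35,11],[36,0],[42,12],[47,17],[49,0]]
[[4,19],[17,17],[27,4],[30,3],[35,11],[36,0],[40,18],[41,0],[42,12],[47,17],[49,0]]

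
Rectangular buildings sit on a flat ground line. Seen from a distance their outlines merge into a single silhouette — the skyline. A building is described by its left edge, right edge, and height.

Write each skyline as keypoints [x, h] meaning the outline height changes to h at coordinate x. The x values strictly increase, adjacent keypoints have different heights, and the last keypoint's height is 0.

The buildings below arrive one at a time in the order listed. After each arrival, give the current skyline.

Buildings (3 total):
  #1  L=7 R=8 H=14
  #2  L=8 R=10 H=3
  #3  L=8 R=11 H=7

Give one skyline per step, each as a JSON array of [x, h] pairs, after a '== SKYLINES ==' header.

== SKYLINES ==
[[7,14],[8,0]]
[[7,14],[8,3],[10,0]]
[[7,14],[8,7],[11,0]]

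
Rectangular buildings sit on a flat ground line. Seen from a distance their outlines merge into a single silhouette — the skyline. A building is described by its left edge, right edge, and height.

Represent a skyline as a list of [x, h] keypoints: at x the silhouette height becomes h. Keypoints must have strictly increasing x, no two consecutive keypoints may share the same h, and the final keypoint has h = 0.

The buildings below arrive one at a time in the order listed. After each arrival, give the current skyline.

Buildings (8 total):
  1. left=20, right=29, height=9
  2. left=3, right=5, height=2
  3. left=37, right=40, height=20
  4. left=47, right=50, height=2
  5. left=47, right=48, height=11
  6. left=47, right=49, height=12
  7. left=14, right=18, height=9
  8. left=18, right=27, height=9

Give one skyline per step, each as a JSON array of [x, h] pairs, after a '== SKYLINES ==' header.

== SKYLINES ==
[[20,9],[29,0]]
[[3,2],[5,0],[20,9],[29,0]]
[[3,2],[5,0],[20,9],[29,0],[37,20],[40,0]]
[[3,2],[5,0],[20,9],[29,0],[37,20],[40,0],[47,2],[50,0]]
[[3,2],[5,0],[20,9],[29,0],[37,20],[40,0],[47,11],[48,2],[50,0]]
[[3,2],[5,0],[20,9],[29,0],[37,20],[40,0],[47,12],[49,2],[50,0]]
[[3,2],[5,0],[14,9],[18,0],[20,9],[29,0],[37,20],[40,0],[47,12],[49,2],[50,0]]
[[3,2],[5,0],[14,9],[29,0],[37,20],[40,0],[47,12],[49,2],[50,0]]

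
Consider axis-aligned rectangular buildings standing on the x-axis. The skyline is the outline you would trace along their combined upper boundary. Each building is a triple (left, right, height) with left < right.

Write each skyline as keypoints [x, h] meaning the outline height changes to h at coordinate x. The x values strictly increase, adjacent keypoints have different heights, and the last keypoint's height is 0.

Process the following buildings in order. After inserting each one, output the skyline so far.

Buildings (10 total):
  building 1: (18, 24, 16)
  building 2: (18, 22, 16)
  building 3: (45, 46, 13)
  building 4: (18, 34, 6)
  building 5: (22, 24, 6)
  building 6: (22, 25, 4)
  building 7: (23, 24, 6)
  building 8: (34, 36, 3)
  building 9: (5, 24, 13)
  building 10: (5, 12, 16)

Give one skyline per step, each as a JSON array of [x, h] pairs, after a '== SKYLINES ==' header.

== SKYLINES ==
[[18,16],[24,0]]
[[18,16],[24,0]]
[[18,16],[24,0],[45,13],[46,0]]
[[18,16],[24,6],[34,0],[45,13],[46,0]]
[[18,16],[24,6],[34,0],[45,13],[46,0]]
[[18,16],[24,6],[34,0],[45,13],[46,0]]
[[18,16],[24,6],[34,0],[45,13],[46,0]]
[[18,16],[24,6],[34,3],[36,0],[45,13],[46,0]]
[[5,13],[18,16],[24,6],[34,3],[36,0],[45,13],[46,0]]
[[5,16],[12,13],[18,16],[24,6],[34,3],[36,0],[45,13],[46,0]]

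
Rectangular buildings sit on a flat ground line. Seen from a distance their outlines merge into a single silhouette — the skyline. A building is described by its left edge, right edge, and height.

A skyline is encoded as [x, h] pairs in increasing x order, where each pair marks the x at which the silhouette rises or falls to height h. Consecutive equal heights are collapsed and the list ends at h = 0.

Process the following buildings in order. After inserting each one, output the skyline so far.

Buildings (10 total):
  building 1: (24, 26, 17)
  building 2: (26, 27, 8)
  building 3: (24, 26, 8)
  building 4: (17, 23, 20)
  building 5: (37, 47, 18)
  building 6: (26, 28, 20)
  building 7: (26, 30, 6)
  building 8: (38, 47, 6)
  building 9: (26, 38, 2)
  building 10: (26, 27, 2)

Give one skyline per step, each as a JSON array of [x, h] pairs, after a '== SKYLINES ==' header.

== SKYLINES ==
[[24,17],[26,0]]
[[24,17],[26,8],[27,0]]
[[24,17],[26,8],[27,0]]
[[17,20],[23,0],[24,17],[26,8],[27,0]]
[[17,20],[23,0],[24,17],[26,8],[27,0],[37,18],[47,0]]
[[17,20],[23,0],[24,17],[26,20],[28,0],[37,18],[47,0]]
[[17,20],[23,0],[24,17],[26,20],[28,6],[30,0],[37,18],[47,0]]
[[17,20],[23,0],[24,17],[26,20],[28,6],[30,0],[37,18],[47,0]]
[[17,20],[23,0],[24,17],[26,20],[28,6],[30,2],[37,18],[47,0]]
[[17,20],[23,0],[24,17],[26,20],[28,6],[30,2],[37,18],[47,0]]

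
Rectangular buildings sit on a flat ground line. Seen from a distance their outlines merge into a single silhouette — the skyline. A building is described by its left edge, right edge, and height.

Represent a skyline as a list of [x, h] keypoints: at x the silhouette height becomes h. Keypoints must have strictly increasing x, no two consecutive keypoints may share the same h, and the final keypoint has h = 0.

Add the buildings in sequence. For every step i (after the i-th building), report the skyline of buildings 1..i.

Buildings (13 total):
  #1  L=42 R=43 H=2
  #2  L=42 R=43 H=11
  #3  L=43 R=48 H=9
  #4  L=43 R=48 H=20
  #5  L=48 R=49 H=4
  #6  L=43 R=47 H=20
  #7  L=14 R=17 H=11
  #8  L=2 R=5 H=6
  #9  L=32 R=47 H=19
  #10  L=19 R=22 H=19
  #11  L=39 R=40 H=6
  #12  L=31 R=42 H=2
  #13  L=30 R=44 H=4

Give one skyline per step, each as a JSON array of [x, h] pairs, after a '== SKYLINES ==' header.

== SKYLINES ==
[[42,2],[43,0]]
[[42,11],[43,0]]
[[42,11],[43,9],[48,0]]
[[42,11],[43,20],[48,0]]
[[42,11],[43,20],[48,4],[49,0]]
[[42,11],[43,20],[48,4],[49,0]]
[[14,11],[17,0],[42,11],[43,20],[48,4],[49,0]]
[[2,6],[5,0],[14,11],[17,0],[42,11],[43,20],[48,4],[49,0]]
[[2,6],[5,0],[14,11],[17,0],[32,19],[43,20],[48,4],[49,0]]
[[2,6],[5,0],[14,11],[17,0],[19,19],[22,0],[32,19],[43,20],[48,4],[49,0]]
[[2,6],[5,0],[14,11],[17,0],[19,19],[22,0],[32,19],[43,20],[48,4],[49,0]]
[[2,6],[5,0],[14,11],[17,0],[19,19],[22,0],[31,2],[32,19],[43,20],[48,4],[49,0]]
[[2,6],[5,0],[14,11],[17,0],[19,19],[22,0],[30,4],[32,19],[43,20],[48,4],[49,0]]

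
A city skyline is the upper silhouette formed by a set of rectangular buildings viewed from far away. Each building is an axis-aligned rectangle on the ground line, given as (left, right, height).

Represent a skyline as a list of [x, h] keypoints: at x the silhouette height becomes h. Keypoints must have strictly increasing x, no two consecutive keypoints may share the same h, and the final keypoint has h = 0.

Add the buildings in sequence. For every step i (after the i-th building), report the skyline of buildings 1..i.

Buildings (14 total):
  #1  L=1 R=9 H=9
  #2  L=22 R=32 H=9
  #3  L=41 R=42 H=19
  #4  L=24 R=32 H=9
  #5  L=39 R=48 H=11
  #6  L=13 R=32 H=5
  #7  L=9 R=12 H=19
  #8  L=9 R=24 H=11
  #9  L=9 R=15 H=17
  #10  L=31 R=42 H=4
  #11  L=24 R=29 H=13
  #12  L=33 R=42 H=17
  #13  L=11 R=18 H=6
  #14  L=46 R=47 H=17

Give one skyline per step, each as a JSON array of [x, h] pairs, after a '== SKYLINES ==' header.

== SKYLINES ==
[[1,9],[9,0]]
[[1,9],[9,0],[22,9],[32,0]]
[[1,9],[9,0],[22,9],[32,0],[41,19],[42,0]]
[[1,9],[9,0],[22,9],[32,0],[41,19],[42,0]]
[[1,9],[9,0],[22,9],[32,0],[39,11],[41,19],[42,11],[48,0]]
[[1,9],[9,0],[13,5],[22,9],[32,0],[39,11],[41,19],[42,11],[48,0]]
[[1,9],[9,19],[12,0],[13,5],[22,9],[32,0],[39,11],[41,19],[42,11],[48,0]]
[[1,9],[9,19],[12,11],[24,9],[32,0],[39,11],[41,19],[42,11],[48,0]]
[[1,9],[9,19],[12,17],[15,11],[24,9],[32,0],[39,11],[41,19],[42,11],[48,0]]
[[1,9],[9,19],[12,17],[15,11],[24,9],[32,4],[39,11],[41,19],[42,11],[48,0]]
[[1,9],[9,19],[12,17],[15,11],[24,13],[29,9],[32,4],[39,11],[41,19],[42,11],[48,0]]
[[1,9],[9,19],[12,17],[15,11],[24,13],[29,9],[32,4],[33,17],[41,19],[42,11],[48,0]]
[[1,9],[9,19],[12,17],[15,11],[24,13],[29,9],[32,4],[33,17],[41,19],[42,11],[48,0]]
[[1,9],[9,19],[12,17],[15,11],[24,13],[29,9],[32,4],[33,17],[41,19],[42,11],[46,17],[47,11],[48,0]]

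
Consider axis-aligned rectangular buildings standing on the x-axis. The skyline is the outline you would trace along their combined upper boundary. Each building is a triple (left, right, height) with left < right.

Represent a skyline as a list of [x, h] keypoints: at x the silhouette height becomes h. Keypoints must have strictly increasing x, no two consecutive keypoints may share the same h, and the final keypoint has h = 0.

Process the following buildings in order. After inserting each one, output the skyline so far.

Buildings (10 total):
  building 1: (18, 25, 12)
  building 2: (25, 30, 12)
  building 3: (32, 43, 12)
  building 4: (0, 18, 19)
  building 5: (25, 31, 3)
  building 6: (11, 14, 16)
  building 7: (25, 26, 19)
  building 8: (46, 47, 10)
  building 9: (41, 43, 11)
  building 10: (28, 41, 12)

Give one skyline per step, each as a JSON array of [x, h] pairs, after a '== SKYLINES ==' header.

== SKYLINES ==
[[18,12],[25,0]]
[[18,12],[30,0]]
[[18,12],[30,0],[32,12],[43,0]]
[[0,19],[18,12],[30,0],[32,12],[43,0]]
[[0,19],[18,12],[30,3],[31,0],[32,12],[43,0]]
[[0,19],[18,12],[30,3],[31,0],[32,12],[43,0]]
[[0,19],[18,12],[25,19],[26,12],[30,3],[31,0],[32,12],[43,0]]
[[0,19],[18,12],[25,19],[26,12],[30,3],[31,0],[32,12],[43,0],[46,10],[47,0]]
[[0,19],[18,12],[25,19],[26,12],[30,3],[31,0],[32,12],[43,0],[46,10],[47,0]]
[[0,19],[18,12],[25,19],[26,12],[43,0],[46,10],[47,0]]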